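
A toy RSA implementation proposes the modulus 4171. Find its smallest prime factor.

4171 is odd.
Digit sum 13, not divisible by 3.
Ends in 1: not divisible by 5.
7: 4171 = 7·595 + 6
11: 4171 = 11·379 + 2
13: 4171 = 13·320 + 11
17: 4171 = 17·245 + 6
19: 4171 = 19·219 + 10
23: 4171 = 23·181 + 8
29: 4171 = 29·143 + 24
31: 4171 = 31·134 + 17
37: 4171 = 37·112 + 27
41: 4171 = 41·101 + 30
43: 4171 = 43·97

43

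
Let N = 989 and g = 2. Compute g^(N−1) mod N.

2^1 ≡ 2 (mod 989)
2^2 ≡ 2^2 = 4 ≡ 4 (mod 989)
2^4 ≡ 4^2 = 16 ≡ 16 (mod 989)
2^8 ≡ 16^2 = 256 ≡ 256 (mod 989)
2^16 ≡ 256^2 = 65536 ≡ 262 (mod 989)
2^32 ≡ 262^2 = 68644 ≡ 403 (mod 989)
2^64 ≡ 403^2 = 162409 ≡ 213 (mod 989)
2^128 ≡ 213^2 = 45369 ≡ 864 (mod 989)
2^256 ≡ 864^2 = 746496 ≡ 790 (mod 989)
2^512 ≡ 790^2 = 624100 ≡ 41 (mod 989)
988 = 512 + 256 + 128 + 64 + 16 + 8 + 4 in binary powers of 2.
So 2^988 ≡ 41 · 790 · 864 · 213 · 262 · 256 · 16 ≡ 213 (mod 989).
Since 213 ≠ 1, base 2 is a Fermat witness: 989 is composite.

213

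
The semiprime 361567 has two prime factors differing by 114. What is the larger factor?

Since p = q + 114, we have 361567 = q(q + 114), so q² + 114q − 361567 = 0.
Discriminant: 114² + 4·361567 = 12996 + 1446268 = 1459264; √1459264 = 1208.
q = (−114 + 1208)/2 = 547, and p = q + 114 = 661.
Check: 547 · 661 = 361567.

661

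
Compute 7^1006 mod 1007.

7^1 ≡ 7 (mod 1007)
7^2 ≡ 7^2 = 49 ≡ 49 (mod 1007)
7^4 ≡ 49^2 = 2401 ≡ 387 (mod 1007)
7^8 ≡ 387^2 = 149769 ≡ 733 (mod 1007)
7^16 ≡ 733^2 = 537289 ≡ 558 (mod 1007)
7^32 ≡ 558^2 = 311364 ≡ 201 (mod 1007)
7^64 ≡ 201^2 = 40401 ≡ 121 (mod 1007)
7^128 ≡ 121^2 = 14641 ≡ 543 (mod 1007)
7^256 ≡ 543^2 = 294849 ≡ 805 (mod 1007)
7^512 ≡ 805^2 = 648025 ≡ 524 (mod 1007)
1006 = 512 + 256 + 128 + 64 + 32 + 8 + 4 + 2 in binary powers of 2.
So 7^1006 ≡ 524 · 805 · 543 · 121 · 201 · 733 · 387 · 49 ≡ 577 (mod 1007).
Since 577 ≠ 1, base 7 is a Fermat witness: 1007 is composite.

577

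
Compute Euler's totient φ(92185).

72624

Factor: 92185 = 5 · 103 · 179.
φ(92185) = (5−1) · (103−1) · (179−1) = 4 · 102 · 178 = 72624.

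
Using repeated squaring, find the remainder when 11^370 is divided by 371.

354

11^1 ≡ 11 (mod 371)
11^2 ≡ 11^2 = 121 ≡ 121 (mod 371)
11^4 ≡ 121^2 = 14641 ≡ 172 (mod 371)
11^8 ≡ 172^2 = 29584 ≡ 275 (mod 371)
11^16 ≡ 275^2 = 75625 ≡ 312 (mod 371)
11^32 ≡ 312^2 = 97344 ≡ 142 (mod 371)
11^64 ≡ 142^2 = 20164 ≡ 130 (mod 371)
11^128 ≡ 130^2 = 16900 ≡ 205 (mod 371)
11^256 ≡ 205^2 = 42025 ≡ 102 (mod 371)
370 = 256 + 64 + 32 + 16 + 2 in binary powers of 2.
So 11^370 ≡ 102 · 130 · 142 · 312 · 121 ≡ 354 (mod 371).
Since 354 ≠ 1, base 11 is a Fermat witness: 371 is composite.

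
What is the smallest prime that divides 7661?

7661 is odd.
Digit sum 20, not divisible by 3.
Ends in 1: not divisible by 5.
7: 7661 = 7·1094 + 3
11: 7661 = 11·696 + 5
13: 7661 = 13·589 + 4
17: 7661 = 17·450 + 11
19: 7661 = 19·403 + 4
23: 7661 = 23·333 + 2
29: 7661 = 29·264 + 5
31: 7661 = 31·247 + 4
37: 7661 = 37·207 + 2
41: 7661 = 41·186 + 35
43: 7661 = 43·178 + 7
47: 7661 = 47·163

47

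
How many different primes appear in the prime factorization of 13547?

3

13547 = 19 · 713
713 = 23 · 31
13547 = 19 · 23 · 31, which has 3 distinct prime factors.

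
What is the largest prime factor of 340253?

79

340253 = 59 · 5767
5767 = 73 · 79
79 is prime.
So 340253 = 59 · 73 · 79; the largest prime factor is 79.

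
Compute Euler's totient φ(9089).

8880

Factor: 9089 = 61 · 149.
φ(9089) = (61−1) · (149−1) = 60 · 148 = 8880.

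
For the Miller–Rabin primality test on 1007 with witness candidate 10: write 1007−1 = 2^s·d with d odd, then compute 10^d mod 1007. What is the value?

876

1007 − 1 = 1006 = 2^1 · 503, so d = 503.
10^1 ≡ 10 (mod 1007)
10^2 ≡ 10^2 = 100 ≡ 100 (mod 1007)
10^4 ≡ 100^2 = 10000 ≡ 937 (mod 1007)
10^8 ≡ 937^2 = 877969 ≡ 872 (mod 1007)
10^16 ≡ 872^2 = 760384 ≡ 99 (mod 1007)
10^32 ≡ 99^2 = 9801 ≡ 738 (mod 1007)
10^64 ≡ 738^2 = 544644 ≡ 864 (mod 1007)
10^128 ≡ 864^2 = 746496 ≡ 309 (mod 1007)
10^256 ≡ 309^2 = 95481 ≡ 823 (mod 1007)
503 = 256 + 128 + 64 + 32 + 16 + 4 + 2 + 1 in binary powers of 2.
So 10^503 ≡ 823 · 309 · 864 · 738 · 99 · 937 · 100 · 10 ≡ 876 (mod 1007).
Squaring chain: 876; never reaches −1, so base 10 is a Miller–Rabin witness that 1007 is composite.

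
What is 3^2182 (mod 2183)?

3^1 ≡ 3 (mod 2183)
3^2 ≡ 3^2 = 9 ≡ 9 (mod 2183)
3^4 ≡ 9^2 = 81 ≡ 81 (mod 2183)
3^8 ≡ 81^2 = 6561 ≡ 12 (mod 2183)
3^16 ≡ 12^2 = 144 ≡ 144 (mod 2183)
3^32 ≡ 144^2 = 20736 ≡ 1089 (mod 2183)
3^64 ≡ 1089^2 = 1185921 ≡ 552 (mod 2183)
3^128 ≡ 552^2 = 304704 ≡ 1267 (mod 2183)
3^256 ≡ 1267^2 = 1605289 ≡ 784 (mod 2183)
3^512 ≡ 784^2 = 614656 ≡ 1233 (mod 2183)
3^1024 ≡ 1233^2 = 1520289 ≡ 921 (mod 2183)
3^2048 ≡ 921^2 = 848241 ≡ 1237 (mod 2183)
2182 = 2048 + 128 + 4 + 2 in binary powers of 2.
So 3^2182 ≡ 1237 · 1267 · 81 · 9 ≡ 1302 (mod 2183).
Since 1302 ≠ 1, base 3 is a Fermat witness: 2183 is composite.

1302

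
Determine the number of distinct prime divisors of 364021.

4

364021 = 7^2 · 7429
7429 = 17 · 437
437 = 19 · 23
364021 = 7^2 · 17 · 19 · 23, which has 4 distinct prime factors.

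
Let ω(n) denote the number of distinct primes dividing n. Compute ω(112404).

112404 = 2^2 · 28101
28101 = 3 · 9367
9367 = 17 · 551
551 = 19 · 29
112404 = 2^2 · 3 · 17 · 19 · 29, which has 5 distinct prime factors.

5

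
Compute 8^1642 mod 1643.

250

8^1 ≡ 8 (mod 1643)
8^2 ≡ 8^2 = 64 ≡ 64 (mod 1643)
8^4 ≡ 64^2 = 4096 ≡ 810 (mod 1643)
8^8 ≡ 810^2 = 656100 ≡ 543 (mod 1643)
8^16 ≡ 543^2 = 294849 ≡ 752 (mod 1643)
8^32 ≡ 752^2 = 565504 ≡ 312 (mod 1643)
8^64 ≡ 312^2 = 97344 ≡ 407 (mod 1643)
8^128 ≡ 407^2 = 165649 ≡ 1349 (mod 1643)
8^256 ≡ 1349^2 = 1819801 ≡ 1000 (mod 1643)
8^512 ≡ 1000^2 = 1000000 ≡ 1056 (mod 1643)
8^1024 ≡ 1056^2 = 1115136 ≡ 1182 (mod 1643)
1642 = 1024 + 512 + 64 + 32 + 8 + 2 in binary powers of 2.
So 8^1642 ≡ 1182 · 1056 · 407 · 312 · 543 · 64 ≡ 250 (mod 1643).
Since 250 ≠ 1, base 8 is a Fermat witness: 1643 is composite.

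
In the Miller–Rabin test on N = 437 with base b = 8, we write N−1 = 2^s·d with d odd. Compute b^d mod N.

437 − 1 = 436 = 2^2 · 109, so d = 109.
8^1 ≡ 8 (mod 437)
8^2 ≡ 8^2 = 64 ≡ 64 (mod 437)
8^4 ≡ 64^2 = 4096 ≡ 163 (mod 437)
8^8 ≡ 163^2 = 26569 ≡ 349 (mod 437)
8^16 ≡ 349^2 = 121801 ≡ 315 (mod 437)
8^32 ≡ 315^2 = 99225 ≡ 26 (mod 437)
8^64 ≡ 26^2 = 676 ≡ 239 (mod 437)
109 = 64 + 32 + 8 + 4 + 1 in binary powers of 2.
So 8^109 ≡ 239 · 26 · 349 · 163 · 8 ≡ 141 (mod 437).
Squaring chain: 141 → 216; never reaches −1, so base 8 is a Miller–Rabin witness that 437 is composite.

141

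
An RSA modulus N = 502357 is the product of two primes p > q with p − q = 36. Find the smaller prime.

691

Since p = q + 36, we have 502357 = q(q + 36), so q² + 36q − 502357 = 0.
Discriminant: 36² + 4·502357 = 1296 + 2009428 = 2010724; √2010724 = 1418.
q = (−36 + 1418)/2 = 691, and p = q + 36 = 727.
Check: 691 · 727 = 502357.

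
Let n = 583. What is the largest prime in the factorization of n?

53

583 = 11 · 53
53 is prime.
So 583 = 11 · 53; the largest prime factor is 53.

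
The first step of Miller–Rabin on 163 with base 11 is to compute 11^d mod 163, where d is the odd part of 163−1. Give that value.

162

163 − 1 = 162 = 2^1 · 81, so d = 81.
11^1 ≡ 11 (mod 163)
11^2 ≡ 11^2 = 121 ≡ 121 (mod 163)
11^4 ≡ 121^2 = 14641 ≡ 134 (mod 163)
11^8 ≡ 134^2 = 17956 ≡ 26 (mod 163)
11^16 ≡ 26^2 = 676 ≡ 24 (mod 163)
11^32 ≡ 24^2 = 576 ≡ 87 (mod 163)
11^64 ≡ 87^2 = 7569 ≡ 71 (mod 163)
81 = 64 + 16 + 1 in binary powers of 2.
So 11^81 ≡ 71 · 24 · 11 ≡ 162 (mod 163).
Since 11^d ≡ 162 (mod 163), base 11 does not prove 163 composite.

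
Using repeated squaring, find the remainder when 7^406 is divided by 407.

7^1 ≡ 7 (mod 407)
7^2 ≡ 7^2 = 49 ≡ 49 (mod 407)
7^4 ≡ 49^2 = 2401 ≡ 366 (mod 407)
7^8 ≡ 366^2 = 133956 ≡ 53 (mod 407)
7^16 ≡ 53^2 = 2809 ≡ 367 (mod 407)
7^32 ≡ 367^2 = 134689 ≡ 379 (mod 407)
7^64 ≡ 379^2 = 143641 ≡ 377 (mod 407)
7^128 ≡ 377^2 = 142129 ≡ 86 (mod 407)
7^256 ≡ 86^2 = 7396 ≡ 70 (mod 407)
406 = 256 + 128 + 16 + 4 + 2 in binary powers of 2.
So 7^406 ≡ 70 · 86 · 367 · 366 · 49 ≡ 81 (mod 407).
Since 81 ≠ 1, base 7 is a Fermat witness: 407 is composite.

81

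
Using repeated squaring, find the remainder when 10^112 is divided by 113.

1

10^1 ≡ 10 (mod 113)
10^2 ≡ 10^2 = 100 ≡ 100 (mod 113)
10^4 ≡ 100^2 = 10000 ≡ 56 (mod 113)
10^8 ≡ 56^2 = 3136 ≡ 85 (mod 113)
10^16 ≡ 85^2 = 7225 ≡ 106 (mod 113)
10^32 ≡ 106^2 = 11236 ≡ 49 (mod 113)
10^64 ≡ 49^2 = 2401 ≡ 28 (mod 113)
112 = 64 + 32 + 16 in binary powers of 2.
So 10^112 ≡ 28 · 49 · 106 ≡ 1 (mod 113).
Since the result is 1, base 10 gives no evidence that 113 is composite.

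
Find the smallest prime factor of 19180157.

19180157 is odd.
Digit sum 32, not divisible by 3.
Ends in 7: not divisible by 5.
7: 19180157 = 7·2740022 + 3
11: 19180157 = 11·1743650 + 7
13: 19180157 = 13·1475396 + 9
17: 19180157 = 17·1128244 + 9
19: 19180157 = 19·1009481 + 18
23: 19180157 = 23·833919 + 20
29: 19180157 = 29·661384 + 21
31: 19180157 = 31·618714 + 23
37: 19180157 = 37·518382 + 23
41: 19180157 = 41·467808 + 29
43: 19180157 = 43·446050 + 7
47: 19180157 = 47·408088 + 21
53: 19180157 = 53·361889 + 40
59: 19180157 = 59·325087 + 24
61: 19180157 = 61·314428 + 49
67: 19180157 = 67·286271

67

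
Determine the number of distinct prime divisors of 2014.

3

2014 = 2 · 1007
1007 = 19 · 53
2014 = 2 · 19 · 53, which has 3 distinct prime factors.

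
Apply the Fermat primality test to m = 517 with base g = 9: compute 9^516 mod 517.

9^1 ≡ 9 (mod 517)
9^2 ≡ 9^2 = 81 ≡ 81 (mod 517)
9^4 ≡ 81^2 = 6561 ≡ 357 (mod 517)
9^8 ≡ 357^2 = 127449 ≡ 267 (mod 517)
9^16 ≡ 267^2 = 71289 ≡ 460 (mod 517)
9^32 ≡ 460^2 = 211600 ≡ 147 (mod 517)
9^64 ≡ 147^2 = 21609 ≡ 412 (mod 517)
9^128 ≡ 412^2 = 169744 ≡ 168 (mod 517)
9^256 ≡ 168^2 = 28224 ≡ 306 (mod 517)
9^512 ≡ 306^2 = 93636 ≡ 59 (mod 517)
516 = 512 + 4 in binary powers of 2.
So 9^516 ≡ 59 · 357 ≡ 383 (mod 517).
Since 383 ≠ 1, base 9 is a Fermat witness: 517 is composite.

383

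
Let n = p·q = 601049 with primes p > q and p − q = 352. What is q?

Since p = q + 352, we have 601049 = q(q + 352), so q² + 352q − 601049 = 0.
Discriminant: 352² + 4·601049 = 123904 + 2404196 = 2528100; √2528100 = 1590.
q = (−352 + 1590)/2 = 619, and p = q + 352 = 971.
Check: 619 · 971 = 601049.

619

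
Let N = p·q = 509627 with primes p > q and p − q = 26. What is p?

Since p = q + 26, we have 509627 = q(q + 26), so q² + 26q − 509627 = 0.
Discriminant: 26² + 4·509627 = 676 + 2038508 = 2039184; √2039184 = 1428.
q = (−26 + 1428)/2 = 701, and p = q + 26 = 727.
Check: 701 · 727 = 509627.

727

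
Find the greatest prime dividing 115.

23

115 = 5 · 23
23 is prime.
So 115 = 5 · 23; the largest prime factor is 23.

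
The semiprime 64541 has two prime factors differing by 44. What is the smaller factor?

Since p = q + 44, we have 64541 = q(q + 44), so q² + 44q − 64541 = 0.
Discriminant: 44² + 4·64541 = 1936 + 258164 = 260100; √260100 = 510.
q = (−44 + 510)/2 = 233, and p = q + 44 = 277.
Check: 233 · 277 = 64541.

233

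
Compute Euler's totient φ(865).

Factor: 865 = 5 · 173.
φ(865) = (5−1) · (173−1) = 4 · 172 = 688.

688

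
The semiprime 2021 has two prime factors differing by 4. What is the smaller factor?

43

Since p = q + 4, we have 2021 = q(q + 4), so q² + 4q − 2021 = 0.
Discriminant: 4² + 4·2021 = 16 + 8084 = 8100; √8100 = 90.
q = (−4 + 90)/2 = 43, and p = q + 4 = 47.
Check: 43 · 47 = 2021.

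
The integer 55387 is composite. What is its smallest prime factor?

55387 is odd.
Digit sum 28, not divisible by 3.
Ends in 7: not divisible by 5.
7: 55387 = 7·7912 + 3
11: 55387 = 11·5035 + 2
13: 55387 = 13·4260 + 7
17: 55387 = 17·3258 + 1
19: 55387 = 19·2915 + 2
23: 55387 = 23·2408 + 3
29: 55387 = 29·1909 + 26
31: 55387 = 31·1786 + 21
37: 55387 = 37·1496 + 35
41: 55387 = 41·1350 + 37
43: 55387 = 43·1288 + 3
47: 55387 = 47·1178 + 21
53: 55387 = 53·1045 + 2
59: 55387 = 59·938 + 45
61: 55387 = 61·907 + 60
67: 55387 = 67·826 + 45
71: 55387 = 71·780 + 7
73: 55387 = 73·758 + 53
79: 55387 = 79·701 + 8
83: 55387 = 83·667 + 26
89: 55387 = 89·622 + 29
97: 55387 = 97·571

97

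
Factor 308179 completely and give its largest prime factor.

83

308179 = 47 · 6557
6557 = 79 · 83
83 is prime.
So 308179 = 47 · 79 · 83; the largest prime factor is 83.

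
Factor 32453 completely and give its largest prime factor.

32453 = 17 · 1909
1909 = 23 · 83
83 is prime.
So 32453 = 17 · 23 · 83; the largest prime factor is 83.

83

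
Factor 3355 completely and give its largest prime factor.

61

3355 = 5 · 671
671 = 11 · 61
61 is prime.
So 3355 = 5 · 11 · 61; the largest prime factor is 61.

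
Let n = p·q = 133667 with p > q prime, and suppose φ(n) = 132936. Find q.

φ(n) = (p−1)(q−1) = n − (p+q) + 1, so p + q = 133667 − 132936 + 1 = 732.
p and q are the roots of t² − 732t + 133667 = 0.
Discriminant: 732² − 4·133667 = 535824 − 534668 = 1156; √1156 = 34.
q = (732 − 34)/2 = 349, p = (732 + 34)/2 = 383.
Check: 349 · 383 = 133667.

349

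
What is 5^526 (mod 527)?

253

5^1 ≡ 5 (mod 527)
5^2 ≡ 5^2 = 25 ≡ 25 (mod 527)
5^4 ≡ 25^2 = 625 ≡ 98 (mod 527)
5^8 ≡ 98^2 = 9604 ≡ 118 (mod 527)
5^16 ≡ 118^2 = 13924 ≡ 222 (mod 527)
5^32 ≡ 222^2 = 49284 ≡ 273 (mod 527)
5^64 ≡ 273^2 = 74529 ≡ 222 (mod 527)
5^128 ≡ 222^2 = 49284 ≡ 273 (mod 527)
5^256 ≡ 273^2 = 74529 ≡ 222 (mod 527)
5^512 ≡ 222^2 = 49284 ≡ 273 (mod 527)
526 = 512 + 8 + 4 + 2 in binary powers of 2.
So 5^526 ≡ 273 · 118 · 98 · 25 ≡ 253 (mod 527).
Since 253 ≠ 1, base 5 is a Fermat witness: 527 is composite.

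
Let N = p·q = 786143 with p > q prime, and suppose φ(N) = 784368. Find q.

839

φ(n) = (p−1)(q−1) = n − (p+q) + 1, so p + q = 786143 − 784368 + 1 = 1776.
p and q are the roots of t² − 1776t + 786143 = 0.
Discriminant: 1776² − 4·786143 = 3154176 − 3144572 = 9604; √9604 = 98.
q = (1776 − 98)/2 = 839, p = (1776 + 98)/2 = 937.
Check: 839 · 937 = 786143.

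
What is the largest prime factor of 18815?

18815 = 5 · 3763
3763 = 53 · 71
71 is prime.
So 18815 = 5 · 53 · 71; the largest prime factor is 71.

71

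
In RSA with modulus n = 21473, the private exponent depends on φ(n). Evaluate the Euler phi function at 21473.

Factor: 21473 = 109 · 197.
φ(21473) = (109−1) · (197−1) = 108 · 196 = 21168.

21168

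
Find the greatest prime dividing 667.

667 = 23 · 29
29 is prime.
So 667 = 23 · 29; the largest prime factor is 29.

29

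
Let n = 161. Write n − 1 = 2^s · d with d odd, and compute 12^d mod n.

87

161 − 1 = 160 = 2^5 · 5, so d = 5.
12^1 ≡ 12 (mod 161)
12^2 ≡ 12^2 = 144 ≡ 144 (mod 161)
12^4 ≡ 144^2 = 20736 ≡ 128 (mod 161)
5 = 4 + 1 in binary powers of 2.
So 12^5 ≡ 128 · 12 ≡ 87 (mod 161).
Squaring chain: 87 → 2 → 4 → 16 → 95; never reaches −1, so base 12 is a Miller–Rabin witness that 161 is composite.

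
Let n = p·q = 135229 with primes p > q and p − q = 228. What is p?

Since p = q + 228, we have 135229 = q(q + 228), so q² + 228q − 135229 = 0.
Discriminant: 228² + 4·135229 = 51984 + 540916 = 592900; √592900 = 770.
q = (−228 + 770)/2 = 271, and p = q + 228 = 499.
Check: 271 · 499 = 135229.

499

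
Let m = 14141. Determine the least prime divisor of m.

79

14141 is odd.
Digit sum 11, not divisible by 3.
Ends in 1: not divisible by 5.
7: 14141 = 7·2020 + 1
11: 14141 = 11·1285 + 6
13: 14141 = 13·1087 + 10
17: 14141 = 17·831 + 14
19: 14141 = 19·744 + 5
23: 14141 = 23·614 + 19
29: 14141 = 29·487 + 18
31: 14141 = 31·456 + 5
37: 14141 = 37·382 + 7
41: 14141 = 41·344 + 37
43: 14141 = 43·328 + 37
47: 14141 = 47·300 + 41
53: 14141 = 53·266 + 43
59: 14141 = 59·239 + 40
61: 14141 = 61·231 + 50
67: 14141 = 67·211 + 4
71: 14141 = 71·199 + 12
73: 14141 = 73·193 + 52
79: 14141 = 79·179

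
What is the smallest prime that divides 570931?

19

570931 is odd.
Digit sum 25, not divisible by 3.
Ends in 1: not divisible by 5.
7: 570931 = 7·81561 + 4
11: 570931 = 11·51902 + 9
13: 570931 = 13·43917 + 10
17: 570931 = 17·33584 + 3
19: 570931 = 19·30049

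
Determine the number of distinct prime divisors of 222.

3

222 = 2 · 111
111 = 3 · 37
222 = 2 · 3 · 37, which has 3 distinct prime factors.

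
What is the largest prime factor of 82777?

61

82777 = 23 · 3599
3599 = 59 · 61
61 is prime.
So 82777 = 23 · 59 · 61; the largest prime factor is 61.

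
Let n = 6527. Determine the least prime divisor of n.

61

6527 is odd.
Digit sum 20, not divisible by 3.
Ends in 7: not divisible by 5.
7: 6527 = 7·932 + 3
11: 6527 = 11·593 + 4
13: 6527 = 13·502 + 1
17: 6527 = 17·383 + 16
19: 6527 = 19·343 + 10
23: 6527 = 23·283 + 18
29: 6527 = 29·225 + 2
31: 6527 = 31·210 + 17
37: 6527 = 37·176 + 15
41: 6527 = 41·159 + 8
43: 6527 = 43·151 + 34
47: 6527 = 47·138 + 41
53: 6527 = 53·123 + 8
59: 6527 = 59·110 + 37
61: 6527 = 61·107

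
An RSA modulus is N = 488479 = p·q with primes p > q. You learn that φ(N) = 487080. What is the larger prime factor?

φ(n) = (p−1)(q−1) = n − (p+q) + 1, so p + q = 488479 − 487080 + 1 = 1400.
p and q are the roots of t² − 1400t + 488479 = 0.
Discriminant: 1400² − 4·488479 = 1960000 − 1953916 = 6084; √6084 = 78.
q = (1400 − 78)/2 = 661, p = (1400 + 78)/2 = 739.
Check: 661 · 739 = 488479.

739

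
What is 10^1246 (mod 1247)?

10^1 ≡ 10 (mod 1247)
10^2 ≡ 10^2 = 100 ≡ 100 (mod 1247)
10^4 ≡ 100^2 = 10000 ≡ 24 (mod 1247)
10^8 ≡ 24^2 = 576 ≡ 576 (mod 1247)
10^16 ≡ 576^2 = 331776 ≡ 74 (mod 1247)
10^32 ≡ 74^2 = 5476 ≡ 488 (mod 1247)
10^64 ≡ 488^2 = 238144 ≡ 1214 (mod 1247)
10^128 ≡ 1214^2 = 1473796 ≡ 1089 (mod 1247)
10^256 ≡ 1089^2 = 1185921 ≡ 24 (mod 1247)
10^512 ≡ 24^2 = 576 ≡ 576 (mod 1247)
10^1024 ≡ 576^2 = 331776 ≡ 74 (mod 1247)
1246 = 1024 + 128 + 64 + 16 + 8 + 4 + 2 in binary powers of 2.
So 10^1246 ≡ 74 · 1089 · 1214 · 74 · 576 · 24 · 100 ≡ 608 (mod 1247).
Since 608 ≠ 1, base 10 is a Fermat witness: 1247 is composite.

608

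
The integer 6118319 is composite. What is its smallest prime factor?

47

6118319 is odd.
Digit sum 29, not divisible by 3.
Ends in 9: not divisible by 5.
7: 6118319 = 7·874045 + 4
11: 6118319 = 11·556210 + 9
13: 6118319 = 13·470639 + 12
17: 6118319 = 17·359901 + 2
19: 6118319 = 19·322016 + 15
23: 6118319 = 23·266013 + 20
29: 6118319 = 29·210976 + 15
31: 6118319 = 31·197365 + 4
37: 6118319 = 37·165359 + 36
41: 6118319 = 41·149227 + 12
43: 6118319 = 43·142286 + 21
47: 6118319 = 47·130177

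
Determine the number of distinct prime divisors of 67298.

67298 = 2 · 33649
33649 = 7 · 4807
4807 = 11 · 437
437 = 19 · 23
67298 = 2 · 7 · 11 · 19 · 23, which has 5 distinct prime factors.

5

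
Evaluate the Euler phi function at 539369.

514080

Factor: 539369 = 31 · 127 · 137.
φ(539369) = (31−1) · (127−1) · (137−1) = 30 · 126 · 136 = 514080.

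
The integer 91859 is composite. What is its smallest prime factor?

97

91859 is odd.
Digit sum 32, not divisible by 3.
Ends in 9: not divisible by 5.
7: 91859 = 7·13122 + 5
11: 91859 = 11·8350 + 9
13: 91859 = 13·7066 + 1
17: 91859 = 17·5403 + 8
19: 91859 = 19·4834 + 13
23: 91859 = 23·3993 + 20
29: 91859 = 29·3167 + 16
31: 91859 = 31·2963 + 6
37: 91859 = 37·2482 + 25
41: 91859 = 41·2240 + 19
43: 91859 = 43·2136 + 11
47: 91859 = 47·1954 + 21
53: 91859 = 53·1733 + 10
59: 91859 = 59·1556 + 55
61: 91859 = 61·1505 + 54
67: 91859 = 67·1371 + 2
71: 91859 = 71·1293 + 56
73: 91859 = 73·1258 + 25
79: 91859 = 79·1162 + 61
83: 91859 = 83·1106 + 61
89: 91859 = 89·1032 + 11
97: 91859 = 97·947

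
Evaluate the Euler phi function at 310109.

Factor: 310109 = 23 · 97 · 139.
φ(310109) = (23−1) · (97−1) · (139−1) = 22 · 96 · 138 = 291456.

291456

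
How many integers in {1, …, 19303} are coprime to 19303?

19008

Factor: 19303 = 97 · 199.
φ(19303) = (97−1) · (199−1) = 96 · 198 = 19008.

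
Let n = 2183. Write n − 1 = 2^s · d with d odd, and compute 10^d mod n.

1395

2183 − 1 = 2182 = 2^1 · 1091, so d = 1091.
10^1 ≡ 10 (mod 2183)
10^2 ≡ 10^2 = 100 ≡ 100 (mod 2183)
10^4 ≡ 100^2 = 10000 ≡ 1268 (mod 2183)
10^8 ≡ 1268^2 = 1607824 ≡ 1136 (mod 2183)
10^16 ≡ 1136^2 = 1290496 ≡ 343 (mod 2183)
10^32 ≡ 343^2 = 117649 ≡ 1950 (mod 2183)
10^64 ≡ 1950^2 = 3802500 ≡ 1897 (mod 2183)
10^128 ≡ 1897^2 = 3598609 ≡ 1025 (mod 2183)
10^256 ≡ 1025^2 = 1050625 ≡ 602 (mod 2183)
10^512 ≡ 602^2 = 362404 ≡ 26 (mod 2183)
10^1024 ≡ 26^2 = 676 ≡ 676 (mod 2183)
1091 = 1024 + 64 + 2 + 1 in binary powers of 2.
So 10^1091 ≡ 676 · 1897 · 100 · 10 ≡ 1395 (mod 2183).
Squaring chain: 1395; never reaches −1, so base 10 is a Miller–Rabin witness that 2183 is composite.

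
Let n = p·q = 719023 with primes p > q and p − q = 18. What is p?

857

Since p = q + 18, we have 719023 = q(q + 18), so q² + 18q − 719023 = 0.
Discriminant: 18² + 4·719023 = 324 + 2876092 = 2876416; √2876416 = 1696.
q = (−18 + 1696)/2 = 839, and p = q + 18 = 857.
Check: 839 · 857 = 719023.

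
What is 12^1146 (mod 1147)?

1025

12^1 ≡ 12 (mod 1147)
12^2 ≡ 12^2 = 144 ≡ 144 (mod 1147)
12^4 ≡ 144^2 = 20736 ≡ 90 (mod 1147)
12^8 ≡ 90^2 = 8100 ≡ 71 (mod 1147)
12^16 ≡ 71^2 = 5041 ≡ 453 (mod 1147)
12^32 ≡ 453^2 = 205209 ≡ 1043 (mod 1147)
12^64 ≡ 1043^2 = 1087849 ≡ 493 (mod 1147)
12^128 ≡ 493^2 = 243049 ≡ 1032 (mod 1147)
12^256 ≡ 1032^2 = 1065024 ≡ 608 (mod 1147)
12^512 ≡ 608^2 = 369664 ≡ 330 (mod 1147)
12^1024 ≡ 330^2 = 108900 ≡ 1082 (mod 1147)
1146 = 1024 + 64 + 32 + 16 + 8 + 2 in binary powers of 2.
So 12^1146 ≡ 1082 · 493 · 1043 · 453 · 71 · 144 ≡ 1025 (mod 1147).
Since 1025 ≠ 1, base 12 is a Fermat witness: 1147 is composite.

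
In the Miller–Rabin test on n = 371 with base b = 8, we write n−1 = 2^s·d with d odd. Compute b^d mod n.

71

371 − 1 = 370 = 2^1 · 185, so d = 185.
8^1 ≡ 8 (mod 371)
8^2 ≡ 8^2 = 64 ≡ 64 (mod 371)
8^4 ≡ 64^2 = 4096 ≡ 15 (mod 371)
8^8 ≡ 15^2 = 225 ≡ 225 (mod 371)
8^16 ≡ 225^2 = 50625 ≡ 169 (mod 371)
8^32 ≡ 169^2 = 28561 ≡ 365 (mod 371)
8^64 ≡ 365^2 = 133225 ≡ 36 (mod 371)
8^128 ≡ 36^2 = 1296 ≡ 183 (mod 371)
185 = 128 + 32 + 16 + 8 + 1 in binary powers of 2.
So 8^185 ≡ 183 · 365 · 169 · 225 · 8 ≡ 71 (mod 371).
Squaring chain: 71; never reaches −1, so base 8 is a Miller–Rabin witness that 371 is composite.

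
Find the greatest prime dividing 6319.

89

6319 = 71 · 89
89 is prime.
So 6319 = 71 · 89; the largest prime factor is 89.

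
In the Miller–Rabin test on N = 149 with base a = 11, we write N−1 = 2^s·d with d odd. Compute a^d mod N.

149 − 1 = 148 = 2^2 · 37, so d = 37.
11^1 ≡ 11 (mod 149)
11^2 ≡ 11^2 = 121 ≡ 121 (mod 149)
11^4 ≡ 121^2 = 14641 ≡ 39 (mod 149)
11^8 ≡ 39^2 = 1521 ≡ 31 (mod 149)
11^16 ≡ 31^2 = 961 ≡ 67 (mod 149)
11^32 ≡ 67^2 = 4489 ≡ 19 (mod 149)
37 = 32 + 4 + 1 in binary powers of 2.
So 11^37 ≡ 19 · 39 · 11 ≡ 105 (mod 149).
Squaring chain: 105 → 148; reaches −1, so base 11 does not prove 149 composite.

105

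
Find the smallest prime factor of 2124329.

43

2124329 is odd.
Digit sum 23, not divisible by 3.
Ends in 9: not divisible by 5.
7: 2124329 = 7·303475 + 4
11: 2124329 = 11·193120 + 9
13: 2124329 = 13·163409 + 12
17: 2124329 = 17·124960 + 9
19: 2124329 = 19·111806 + 15
23: 2124329 = 23·92362 + 3
29: 2124329 = 29·73252 + 21
31: 2124329 = 31·68526 + 23
37: 2124329 = 37·57414 + 11
41: 2124329 = 41·51812 + 37
43: 2124329 = 43·49403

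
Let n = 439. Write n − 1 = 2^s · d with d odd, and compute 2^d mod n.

439 − 1 = 438 = 2^1 · 219, so d = 219.
2^1 ≡ 2 (mod 439)
2^2 ≡ 2^2 = 4 ≡ 4 (mod 439)
2^4 ≡ 4^2 = 16 ≡ 16 (mod 439)
2^8 ≡ 16^2 = 256 ≡ 256 (mod 439)
2^16 ≡ 256^2 = 65536 ≡ 125 (mod 439)
2^32 ≡ 125^2 = 15625 ≡ 260 (mod 439)
2^64 ≡ 260^2 = 67600 ≡ 433 (mod 439)
2^128 ≡ 433^2 = 187489 ≡ 36 (mod 439)
219 = 128 + 64 + 16 + 8 + 2 + 1 in binary powers of 2.
So 2^219 ≡ 36 · 433 · 125 · 256 · 4 · 2 ≡ 1 (mod 439).
Since 2^d ≡ 1 (mod 439), base 2 does not prove 439 composite.

1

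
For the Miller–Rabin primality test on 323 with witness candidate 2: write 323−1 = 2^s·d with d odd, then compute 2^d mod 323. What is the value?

257

323 − 1 = 322 = 2^1 · 161, so d = 161.
2^1 ≡ 2 (mod 323)
2^2 ≡ 2^2 = 4 ≡ 4 (mod 323)
2^4 ≡ 4^2 = 16 ≡ 16 (mod 323)
2^8 ≡ 16^2 = 256 ≡ 256 (mod 323)
2^16 ≡ 256^2 = 65536 ≡ 290 (mod 323)
2^32 ≡ 290^2 = 84100 ≡ 120 (mod 323)
2^64 ≡ 120^2 = 14400 ≡ 188 (mod 323)
2^128 ≡ 188^2 = 35344 ≡ 137 (mod 323)
161 = 128 + 32 + 1 in binary powers of 2.
So 2^161 ≡ 137 · 120 · 2 ≡ 257 (mod 323).
Squaring chain: 257; never reaches −1, so base 2 is a Miller–Rabin witness that 323 is composite.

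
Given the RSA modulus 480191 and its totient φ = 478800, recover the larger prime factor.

φ(n) = (p−1)(q−1) = n − (p+q) + 1, so p + q = 480191 − 478800 + 1 = 1392.
p and q are the roots of t² − 1392t + 480191 = 0.
Discriminant: 1392² − 4·480191 = 1937664 − 1920764 = 16900; √16900 = 130.
q = (1392 − 130)/2 = 631, p = (1392 + 130)/2 = 761.
Check: 631 · 761 = 480191.

761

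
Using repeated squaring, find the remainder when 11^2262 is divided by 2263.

11^1 ≡ 11 (mod 2263)
11^2 ≡ 11^2 = 121 ≡ 121 (mod 2263)
11^4 ≡ 121^2 = 14641 ≡ 1063 (mod 2263)
11^8 ≡ 1063^2 = 1129969 ≡ 732 (mod 2263)
11^16 ≡ 732^2 = 535824 ≡ 1756 (mod 2263)
11^32 ≡ 1756^2 = 3083536 ≡ 1330 (mod 2263)
11^64 ≡ 1330^2 = 1768900 ≡ 1497 (mod 2263)
11^128 ≡ 1497^2 = 2241009 ≡ 639 (mod 2263)
11^256 ≡ 639^2 = 408321 ≡ 981 (mod 2263)
11^512 ≡ 981^2 = 962361 ≡ 586 (mod 2263)
11^1024 ≡ 586^2 = 343396 ≡ 1683 (mod 2263)
11^2048 ≡ 1683^2 = 2832489 ≡ 1476 (mod 2263)
2262 = 2048 + 128 + 64 + 16 + 4 + 2 in binary powers of 2.
So 11^2262 ≡ 1476 · 639 · 1497 · 1756 · 1063 · 121 ≡ 2093 (mod 2263).
Since 2093 ≠ 1, base 11 is a Fermat witness: 2263 is composite.

2093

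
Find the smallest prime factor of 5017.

29

5017 is odd.
Digit sum 13, not divisible by 3.
Ends in 7: not divisible by 5.
7: 5017 = 7·716 + 5
11: 5017 = 11·456 + 1
13: 5017 = 13·385 + 12
17: 5017 = 17·295 + 2
19: 5017 = 19·264 + 1
23: 5017 = 23·218 + 3
29: 5017 = 29·173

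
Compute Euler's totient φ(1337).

1140

Factor: 1337 = 7 · 191.
φ(1337) = (7−1) · (191−1) = 6 · 190 = 1140.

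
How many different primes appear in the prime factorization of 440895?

440895 = 3 · 146965
146965 = 5 · 29393
29393 = 7 · 4199
4199 = 13 · 323
323 = 17 · 19
440895 = 3 · 5 · 7 · 13 · 17 · 19, which has 6 distinct prime factors.

6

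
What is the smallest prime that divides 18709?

18709 is odd.
Digit sum 25, not divisible by 3.
Ends in 9: not divisible by 5.
7: 18709 = 7·2672 + 5
11: 18709 = 11·1700 + 9
13: 18709 = 13·1439 + 2
17: 18709 = 17·1100 + 9
19: 18709 = 19·984 + 13
23: 18709 = 23·813 + 10
29: 18709 = 29·645 + 4
31: 18709 = 31·603 + 16
37: 18709 = 37·505 + 24
41: 18709 = 41·456 + 13
43: 18709 = 43·435 + 4
47: 18709 = 47·398 + 3
53: 18709 = 53·353

53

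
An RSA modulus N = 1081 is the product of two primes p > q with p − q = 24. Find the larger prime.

Since p = q + 24, we have 1081 = q(q + 24), so q² + 24q − 1081 = 0.
Discriminant: 24² + 4·1081 = 576 + 4324 = 4900; √4900 = 70.
q = (−24 + 70)/2 = 23, and p = q + 24 = 47.
Check: 23 · 47 = 1081.

47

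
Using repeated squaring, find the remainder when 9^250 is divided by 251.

9^1 ≡ 9 (mod 251)
9^2 ≡ 9^2 = 81 ≡ 81 (mod 251)
9^4 ≡ 81^2 = 6561 ≡ 35 (mod 251)
9^8 ≡ 35^2 = 1225 ≡ 221 (mod 251)
9^16 ≡ 221^2 = 48841 ≡ 147 (mod 251)
9^32 ≡ 147^2 = 21609 ≡ 23 (mod 251)
9^64 ≡ 23^2 = 529 ≡ 27 (mod 251)
9^128 ≡ 27^2 = 729 ≡ 227 (mod 251)
250 = 128 + 64 + 32 + 16 + 8 + 2 in binary powers of 2.
So 9^250 ≡ 227 · 27 · 23 · 147 · 221 · 81 ≡ 1 (mod 251).
Since the result is 1, base 9 gives no evidence that 251 is composite.

1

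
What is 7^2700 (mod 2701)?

7^1 ≡ 7 (mod 2701)
7^2 ≡ 7^2 = 49 ≡ 49 (mod 2701)
7^4 ≡ 49^2 = 2401 ≡ 2401 (mod 2701)
7^8 ≡ 2401^2 = 5764801 ≡ 867 (mod 2701)
7^16 ≡ 867^2 = 751689 ≡ 811 (mod 2701)
7^32 ≡ 811^2 = 657721 ≡ 1378 (mod 2701)
7^64 ≡ 1378^2 = 1898884 ≡ 81 (mod 2701)
7^128 ≡ 81^2 = 6561 ≡ 1159 (mod 2701)
7^256 ≡ 1159^2 = 1343281 ≡ 884 (mod 2701)
7^512 ≡ 884^2 = 781456 ≡ 867 (mod 2701)
7^1024 ≡ 867^2 = 751689 ≡ 811 (mod 2701)
7^2048 ≡ 811^2 = 657721 ≡ 1378 (mod 2701)
2700 = 2048 + 512 + 128 + 8 + 4 in binary powers of 2.
So 7^2700 ≡ 1378 · 867 · 1159 · 867 · 2401 ≡ 2554 (mod 2701).
Since 2554 ≠ 1, base 7 is a Fermat witness: 2701 is composite.

2554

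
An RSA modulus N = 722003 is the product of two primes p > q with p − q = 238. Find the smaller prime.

Since p = q + 238, we have 722003 = q(q + 238), so q² + 238q − 722003 = 0.
Discriminant: 238² + 4·722003 = 56644 + 2888012 = 2944656; √2944656 = 1716.
q = (−238 + 1716)/2 = 739, and p = q + 238 = 977.
Check: 739 · 977 = 722003.

739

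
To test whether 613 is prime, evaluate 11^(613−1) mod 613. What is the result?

11^1 ≡ 11 (mod 613)
11^2 ≡ 11^2 = 121 ≡ 121 (mod 613)
11^4 ≡ 121^2 = 14641 ≡ 542 (mod 613)
11^8 ≡ 542^2 = 293764 ≡ 137 (mod 613)
11^16 ≡ 137^2 = 18769 ≡ 379 (mod 613)
11^32 ≡ 379^2 = 143641 ≡ 199 (mod 613)
11^64 ≡ 199^2 = 39601 ≡ 369 (mod 613)
11^128 ≡ 369^2 = 136161 ≡ 75 (mod 613)
11^256 ≡ 75^2 = 5625 ≡ 108 (mod 613)
11^512 ≡ 108^2 = 11664 ≡ 17 (mod 613)
612 = 512 + 64 + 32 + 4 in binary powers of 2.
So 11^612 ≡ 17 · 369 · 199 · 542 ≡ 1 (mod 613).
Since the result is 1, base 11 gives no evidence that 613 is composite.

1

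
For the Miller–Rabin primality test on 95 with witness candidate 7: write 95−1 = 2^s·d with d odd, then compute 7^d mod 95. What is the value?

95 − 1 = 94 = 2^1 · 47, so d = 47.
7^1 ≡ 7 (mod 95)
7^2 ≡ 7^2 = 49 ≡ 49 (mod 95)
7^4 ≡ 49^2 = 2401 ≡ 26 (mod 95)
7^8 ≡ 26^2 = 676 ≡ 11 (mod 95)
7^16 ≡ 11^2 = 121 ≡ 26 (mod 95)
7^32 ≡ 26^2 = 676 ≡ 11 (mod 95)
47 = 32 + 8 + 4 + 2 + 1 in binary powers of 2.
So 7^47 ≡ 11 · 11 · 26 · 49 · 7 ≡ 68 (mod 95).
Squaring chain: 68; never reaches −1, so base 7 is a Miller–Rabin witness that 95 is composite.

68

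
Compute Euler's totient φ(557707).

522144

Factor: 557707 = 19 · 149 · 197.
φ(557707) = (19−1) · (149−1) · (197−1) = 18 · 148 · 196 = 522144.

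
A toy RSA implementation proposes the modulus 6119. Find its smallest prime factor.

29

6119 is odd.
Digit sum 17, not divisible by 3.
Ends in 9: not divisible by 5.
7: 6119 = 7·874 + 1
11: 6119 = 11·556 + 3
13: 6119 = 13·470 + 9
17: 6119 = 17·359 + 16
19: 6119 = 19·322 + 1
23: 6119 = 23·266 + 1
29: 6119 = 29·211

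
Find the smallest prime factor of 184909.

184909 is odd.
Digit sum 31, not divisible by 3.
Ends in 9: not divisible by 5.
7: 184909 = 7·26415 + 4
11: 184909 = 11·16809 + 10
13: 184909 = 13·14223 + 10
17: 184909 = 17·10877

17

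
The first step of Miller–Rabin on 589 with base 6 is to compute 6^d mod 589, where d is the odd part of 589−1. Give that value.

216

589 − 1 = 588 = 2^2 · 147, so d = 147.
6^1 ≡ 6 (mod 589)
6^2 ≡ 6^2 = 36 ≡ 36 (mod 589)
6^4 ≡ 36^2 = 1296 ≡ 118 (mod 589)
6^8 ≡ 118^2 = 13924 ≡ 377 (mod 589)
6^16 ≡ 377^2 = 142129 ≡ 180 (mod 589)
6^32 ≡ 180^2 = 32400 ≡ 5 (mod 589)
6^64 ≡ 5^2 = 25 ≡ 25 (mod 589)
6^128 ≡ 25^2 = 625 ≡ 36 (mod 589)
147 = 128 + 16 + 2 + 1 in binary powers of 2.
So 6^147 ≡ 36 · 180 · 36 · 6 ≡ 216 (mod 589).
Squaring chain: 216 → 125; never reaches −1, so base 6 is a Miller–Rabin witness that 589 is composite.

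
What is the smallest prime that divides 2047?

2047 is odd.
Digit sum 13, not divisible by 3.
Ends in 7: not divisible by 5.
7: 2047 = 7·292 + 3
11: 2047 = 11·186 + 1
13: 2047 = 13·157 + 6
17: 2047 = 17·120 + 7
19: 2047 = 19·107 + 14
23: 2047 = 23·89

23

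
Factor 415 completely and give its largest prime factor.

415 = 5 · 83
83 is prime.
So 415 = 5 · 83; the largest prime factor is 83.

83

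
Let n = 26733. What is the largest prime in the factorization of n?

26733 = 3 · 8911
8911 = 7 · 1273
1273 = 19 · 67
67 is prime.
So 26733 = 3 · 7 · 19 · 67; the largest prime factor is 67.

67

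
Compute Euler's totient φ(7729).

7540

Factor: 7729 = 59 · 131.
φ(7729) = (59−1) · (131−1) = 58 · 130 = 7540.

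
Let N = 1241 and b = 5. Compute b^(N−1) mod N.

1172

5^1 ≡ 5 (mod 1241)
5^2 ≡ 5^2 = 25 ≡ 25 (mod 1241)
5^4 ≡ 25^2 = 625 ≡ 625 (mod 1241)
5^8 ≡ 625^2 = 390625 ≡ 951 (mod 1241)
5^16 ≡ 951^2 = 904401 ≡ 953 (mod 1241)
5^32 ≡ 953^2 = 908209 ≡ 1038 (mod 1241)
5^64 ≡ 1038^2 = 1077444 ≡ 256 (mod 1241)
5^128 ≡ 256^2 = 65536 ≡ 1004 (mod 1241)
5^256 ≡ 1004^2 = 1008016 ≡ 324 (mod 1241)
5^512 ≡ 324^2 = 104976 ≡ 732 (mod 1241)
5^1024 ≡ 732^2 = 535824 ≡ 953 (mod 1241)
1240 = 1024 + 128 + 64 + 16 + 8 in binary powers of 2.
So 5^1240 ≡ 953 · 1004 · 256 · 953 · 951 ≡ 1172 (mod 1241).
Since 1172 ≠ 1, base 5 is a Fermat witness: 1241 is composite.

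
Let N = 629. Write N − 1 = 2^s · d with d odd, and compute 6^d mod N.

265

629 − 1 = 628 = 2^2 · 157, so d = 157.
6^1 ≡ 6 (mod 629)
6^2 ≡ 6^2 = 36 ≡ 36 (mod 629)
6^4 ≡ 36^2 = 1296 ≡ 38 (mod 629)
6^8 ≡ 38^2 = 1444 ≡ 186 (mod 629)
6^16 ≡ 186^2 = 34596 ≡ 1 (mod 629)
6^32 ≡ 1^2 = 1 ≡ 1 (mod 629)
6^64 ≡ 1^2 = 1 ≡ 1 (mod 629)
6^128 ≡ 1^2 = 1 ≡ 1 (mod 629)
157 = 128 + 16 + 8 + 4 + 1 in binary powers of 2.
So 6^157 ≡ 1 · 1 · 186 · 38 · 6 ≡ 265 (mod 629).
Squaring chain: 265 → 406; never reaches −1, so base 6 is a Miller–Rabin witness that 629 is composite.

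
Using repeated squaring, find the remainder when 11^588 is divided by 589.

11^1 ≡ 11 (mod 589)
11^2 ≡ 11^2 = 121 ≡ 121 (mod 589)
11^4 ≡ 121^2 = 14641 ≡ 505 (mod 589)
11^8 ≡ 505^2 = 255025 ≡ 577 (mod 589)
11^16 ≡ 577^2 = 332929 ≡ 144 (mod 589)
11^32 ≡ 144^2 = 20736 ≡ 121 (mod 589)
11^64 ≡ 121^2 = 14641 ≡ 505 (mod 589)
11^128 ≡ 505^2 = 255025 ≡ 577 (mod 589)
11^256 ≡ 577^2 = 332929 ≡ 144 (mod 589)
11^512 ≡ 144^2 = 20736 ≡ 121 (mod 589)
588 = 512 + 64 + 8 + 4 in binary powers of 2.
So 11^588 ≡ 121 · 505 · 577 · 505 ≡ 343 (mod 589).
Since 343 ≠ 1, base 11 is a Fermat witness: 589 is composite.

343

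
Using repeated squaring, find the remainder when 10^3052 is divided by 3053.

1425

10^1 ≡ 10 (mod 3053)
10^2 ≡ 10^2 = 100 ≡ 100 (mod 3053)
10^4 ≡ 100^2 = 10000 ≡ 841 (mod 3053)
10^8 ≡ 841^2 = 707281 ≡ 2038 (mod 3053)
10^16 ≡ 2038^2 = 4153444 ≡ 1364 (mod 3053)
10^32 ≡ 1364^2 = 1860496 ≡ 1219 (mod 3053)
10^64 ≡ 1219^2 = 1485961 ≡ 2203 (mod 3053)
10^128 ≡ 2203^2 = 4853209 ≡ 1992 (mod 3053)
10^256 ≡ 1992^2 = 3968064 ≡ 2217 (mod 3053)
10^512 ≡ 2217^2 = 4915089 ≡ 2812 (mod 3053)
10^1024 ≡ 2812^2 = 7907344 ≡ 74 (mod 3053)
10^2048 ≡ 74^2 = 5476 ≡ 2423 (mod 3053)
3052 = 2048 + 512 + 256 + 128 + 64 + 32 + 8 + 4 in binary powers of 2.
So 10^3052 ≡ 2423 · 2812 · 2217 · 1992 · 2203 · 1219 · 2038 · 841 ≡ 1425 (mod 3053).
Since 1425 ≠ 1, base 10 is a Fermat witness: 3053 is composite.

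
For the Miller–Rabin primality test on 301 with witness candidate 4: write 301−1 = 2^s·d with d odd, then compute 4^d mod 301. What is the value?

78

301 − 1 = 300 = 2^2 · 75, so d = 75.
4^1 ≡ 4 (mod 301)
4^2 ≡ 4^2 = 16 ≡ 16 (mod 301)
4^4 ≡ 16^2 = 256 ≡ 256 (mod 301)
4^8 ≡ 256^2 = 65536 ≡ 219 (mod 301)
4^16 ≡ 219^2 = 47961 ≡ 102 (mod 301)
4^32 ≡ 102^2 = 10404 ≡ 170 (mod 301)
4^64 ≡ 170^2 = 28900 ≡ 4 (mod 301)
75 = 64 + 8 + 2 + 1 in binary powers of 2.
So 4^75 ≡ 4 · 219 · 16 · 4 ≡ 78 (mod 301).
Squaring chain: 78 → 64; never reaches −1, so base 4 is a Miller–Rabin witness that 301 is composite.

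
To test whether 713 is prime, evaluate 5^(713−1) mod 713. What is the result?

315

5^1 ≡ 5 (mod 713)
5^2 ≡ 5^2 = 25 ≡ 25 (mod 713)
5^4 ≡ 25^2 = 625 ≡ 625 (mod 713)
5^8 ≡ 625^2 = 390625 ≡ 614 (mod 713)
5^16 ≡ 614^2 = 376996 ≡ 532 (mod 713)
5^32 ≡ 532^2 = 283024 ≡ 676 (mod 713)
5^64 ≡ 676^2 = 456976 ≡ 656 (mod 713)
5^128 ≡ 656^2 = 430336 ≡ 397 (mod 713)
5^256 ≡ 397^2 = 157609 ≡ 36 (mod 713)
5^512 ≡ 36^2 = 1296 ≡ 583 (mod 713)
712 = 512 + 128 + 64 + 8 in binary powers of 2.
So 5^712 ≡ 583 · 397 · 656 · 614 ≡ 315 (mod 713).
Since 315 ≠ 1, base 5 is a Fermat witness: 713 is composite.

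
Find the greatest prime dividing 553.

553 = 7 · 79
79 is prime.
So 553 = 7 · 79; the largest prime factor is 79.

79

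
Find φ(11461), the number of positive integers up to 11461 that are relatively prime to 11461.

11232

Factor: 11461 = 73 · 157.
φ(11461) = (73−1) · (157−1) = 72 · 156 = 11232.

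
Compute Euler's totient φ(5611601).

Factor: 5611601 = 163 · 173 · 199.
φ(5611601) = (163−1) · (173−1) · (199−1) = 162 · 172 · 198 = 5517072.

5517072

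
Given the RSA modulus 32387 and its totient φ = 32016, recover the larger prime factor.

233

φ(n) = (p−1)(q−1) = n − (p+q) + 1, so p + q = 32387 − 32016 + 1 = 372.
p and q are the roots of t² − 372t + 32387 = 0.
Discriminant: 372² − 4·32387 = 138384 − 129548 = 8836; √8836 = 94.
q = (372 − 94)/2 = 139, p = (372 + 94)/2 = 233.
Check: 139 · 233 = 32387.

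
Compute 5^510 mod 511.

295

5^1 ≡ 5 (mod 511)
5^2 ≡ 5^2 = 25 ≡ 25 (mod 511)
5^4 ≡ 25^2 = 625 ≡ 114 (mod 511)
5^8 ≡ 114^2 = 12996 ≡ 221 (mod 511)
5^16 ≡ 221^2 = 48841 ≡ 296 (mod 511)
5^32 ≡ 296^2 = 87616 ≡ 235 (mod 511)
5^64 ≡ 235^2 = 55225 ≡ 37 (mod 511)
5^128 ≡ 37^2 = 1369 ≡ 347 (mod 511)
5^256 ≡ 347^2 = 120409 ≡ 324 (mod 511)
510 = 256 + 128 + 64 + 32 + 16 + 8 + 4 + 2 in binary powers of 2.
So 5^510 ≡ 324 · 347 · 37 · 235 · 296 · 221 · 114 · 25 ≡ 295 (mod 511).
Since 295 ≠ 1, base 5 is a Fermat witness: 511 is composite.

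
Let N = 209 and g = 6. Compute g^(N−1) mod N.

158

6^1 ≡ 6 (mod 209)
6^2 ≡ 6^2 = 36 ≡ 36 (mod 209)
6^4 ≡ 36^2 = 1296 ≡ 42 (mod 209)
6^8 ≡ 42^2 = 1764 ≡ 92 (mod 209)
6^16 ≡ 92^2 = 8464 ≡ 104 (mod 209)
6^32 ≡ 104^2 = 10816 ≡ 157 (mod 209)
6^64 ≡ 157^2 = 24649 ≡ 196 (mod 209)
6^128 ≡ 196^2 = 38416 ≡ 169 (mod 209)
208 = 128 + 64 + 16 in binary powers of 2.
So 6^208 ≡ 169 · 196 · 104 ≡ 158 (mod 209).
Since 158 ≠ 1, base 6 is a Fermat witness: 209 is composite.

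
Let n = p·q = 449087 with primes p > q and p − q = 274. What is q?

547

Since p = q + 274, we have 449087 = q(q + 274), so q² + 274q − 449087 = 0.
Discriminant: 274² + 4·449087 = 75076 + 1796348 = 1871424; √1871424 = 1368.
q = (−274 + 1368)/2 = 547, and p = q + 274 = 821.
Check: 547 · 821 = 449087.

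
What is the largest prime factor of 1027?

1027 = 13 · 79
79 is prime.
So 1027 = 13 · 79; the largest prime factor is 79.

79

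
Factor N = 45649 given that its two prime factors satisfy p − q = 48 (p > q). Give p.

239

Since p = q + 48, we have 45649 = q(q + 48), so q² + 48q − 45649 = 0.
Discriminant: 48² + 4·45649 = 2304 + 182596 = 184900; √184900 = 430.
q = (−48 + 430)/2 = 191, and p = q + 48 = 239.
Check: 191 · 239 = 45649.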